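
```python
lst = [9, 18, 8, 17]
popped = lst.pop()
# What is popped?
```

17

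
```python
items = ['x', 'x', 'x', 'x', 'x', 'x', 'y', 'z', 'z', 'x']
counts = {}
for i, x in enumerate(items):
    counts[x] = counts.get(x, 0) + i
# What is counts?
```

Initial: counts = {}, items = ['x', 'x', 'x', 'x', 'x', 'x', 'y', 'z', 'z', 'x']
i=0, x='x': counts = {'x': 0}
i=1, x='x': counts = {'x': 1}
i=2, x='x': counts = {'x': 3}
i=3, x='x': counts = {'x': 6}
i=4, x='x': counts = {'x': 10}
i=5, x='x': counts = {'x': 15}
i=6, x='y': counts = {'x': 15, 'y': 6}
i=7, x='z': counts = {'x': 15, 'y': 6, 'z': 7}
i=8, x='z': counts = {'x': 15, 'y': 6, 'z': 15}
i=9, x='x': counts = {'x': 24, 'y': 6, 'z': 15}

{'x': 24, 'y': 6, 'z': 15}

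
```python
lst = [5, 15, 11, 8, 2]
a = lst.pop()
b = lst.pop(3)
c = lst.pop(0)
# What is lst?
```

After line 1: lst = [5, 15, 11, 8, 2]
After line 2 (pop() -> a = 2): lst = [5, 15, 11, 8]
After line 3 (pop(3) -> b = 8): lst = [5, 15, 11]
After line 4 (pop(0) -> c = 5): lst = [15, 11]

[15, 11]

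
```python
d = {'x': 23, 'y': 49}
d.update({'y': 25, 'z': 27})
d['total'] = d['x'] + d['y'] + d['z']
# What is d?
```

After line 1: d = {'x': 23, 'y': 49}
After line 2 (y overwritten, z added): d = {'x': 23, 'y': 25, 'z': 27}
After line 3 (total = 23 + 25 + 27 = 75): d = {'x': 23, 'y': 25, 'z': 27, 'total': 75}

{'x': 23, 'y': 25, 'z': 27, 'total': 75}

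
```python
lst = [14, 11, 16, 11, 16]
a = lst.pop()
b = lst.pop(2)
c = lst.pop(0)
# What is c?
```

After line 1: lst = [14, 11, 16, 11, 16]
After line 2 (pop() -> a = 16): lst = [14, 11, 16, 11]
After line 3 (pop(2) -> b = 16): lst = [14, 11, 11]
After line 4 (pop(0) -> c = 14): lst = [11, 11]

14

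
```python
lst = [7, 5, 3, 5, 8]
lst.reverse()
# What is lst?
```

[8, 5, 3, 5, 7]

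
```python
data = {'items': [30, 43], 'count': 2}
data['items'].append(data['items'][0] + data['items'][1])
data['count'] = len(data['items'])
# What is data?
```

After line 1: data = {'items': [30, 43], 'count': 2}
After line 2 (append 30 + 43 = 73): data = {'items': [30, 43, 73], 'count': 2}
After line 3 (count = len(items) = 3): data = {'items': [30, 43, 73], 'count': 3}

{'items': [30, 43, 73], 'count': 3}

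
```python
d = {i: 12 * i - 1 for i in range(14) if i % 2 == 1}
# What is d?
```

{1: 11, 3: 35, 5: 59, 7: 83, 9: 107, 11: 131, 13: 155}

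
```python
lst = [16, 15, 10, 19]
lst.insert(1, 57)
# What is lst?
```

[16, 57, 15, 10, 19]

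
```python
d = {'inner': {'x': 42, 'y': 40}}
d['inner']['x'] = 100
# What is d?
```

After line 1: d = {'inner': {'x': 42, 'y': 40}}
After line 2 (inner x overwritten): d = {'inner': {'x': 100, 'y': 40}}

{'inner': {'x': 100, 'y': 40}}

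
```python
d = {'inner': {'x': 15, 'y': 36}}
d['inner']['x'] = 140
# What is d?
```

After line 1: d = {'inner': {'x': 15, 'y': 36}}
After line 2 (inner x overwritten): d = {'inner': {'x': 140, 'y': 36}}

{'inner': {'x': 140, 'y': 36}}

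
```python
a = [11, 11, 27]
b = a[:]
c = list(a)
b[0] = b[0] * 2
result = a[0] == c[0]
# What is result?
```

After line 1: a = [11, 11, 27]
After line 2 (b = a[:], copy): a = [11, 11, 27], b = [11, 11, 27]
After line 3 (c = list(a) is a copy, new object): c = [11, 11, 27]
After line 4 (b[0] = 11 * 2 = 22; only b mutates (copy)): a = [11, 11, 27], b = [22, 11, 27], c = [11, 11, 27]
After line 5 (a[0] = 11, c[0] = 11; result = True)

True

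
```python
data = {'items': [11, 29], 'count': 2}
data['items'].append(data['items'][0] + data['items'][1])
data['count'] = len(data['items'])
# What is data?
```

After line 1: data = {'items': [11, 29], 'count': 2}
After line 2 (append 11 + 29 = 40): data = {'items': [11, 29, 40], 'count': 2}
After line 3 (count = len(items) = 3): data = {'items': [11, 29, 40], 'count': 3}

{'items': [11, 29, 40], 'count': 3}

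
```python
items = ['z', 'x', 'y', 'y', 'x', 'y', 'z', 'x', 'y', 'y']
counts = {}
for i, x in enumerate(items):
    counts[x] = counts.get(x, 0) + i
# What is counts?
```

Initial: counts = {}, items = ['z', 'x', 'y', 'y', 'x', 'y', 'z', 'x', 'y', 'y']
i=0, x='z': counts = {'z': 0}
i=1, x='x': counts = {'z': 0, 'x': 1}
i=2, x='y': counts = {'z': 0, 'x': 1, 'y': 2}
i=3, x='y': counts = {'z': 0, 'x': 1, 'y': 5}
i=4, x='x': counts = {'z': 0, 'x': 5, 'y': 5}
i=5, x='y': counts = {'z': 0, 'x': 5, 'y': 10}
i=6, x='z': counts = {'z': 6, 'x': 5, 'y': 10}
i=7, x='x': counts = {'z': 6, 'x': 12, 'y': 10}
i=8, x='y': counts = {'z': 6, 'x': 12, 'y': 18}
i=9, x='y': counts = {'z': 6, 'x': 12, 'y': 27}

{'z': 6, 'x': 12, 'y': 27}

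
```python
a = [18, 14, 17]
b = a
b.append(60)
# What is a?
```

After line 1: a = [18, 14, 17]
After line 2 (b = a is an alias, same object): a = [18, 14, 17], b = [18, 14, 17]
After line 3 (b.append mutates the shared list): a = [18, 14, 17, 60], b = [18, 14, 17, 60]

[18, 14, 17, 60]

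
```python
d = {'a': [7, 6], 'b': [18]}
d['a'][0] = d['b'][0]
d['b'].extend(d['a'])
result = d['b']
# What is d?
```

After line 1: d = {'a': [7, 6], 'b': [18]}
After line 2 (a[0] = b[0] = 18): d = {'a': [18, 6], 'b': [18]}
After line 3 (b.extend(a) appends [18, 6]): d = {'a': [18, 6], 'b': [18, 18, 6]}
After line 4: result = d['b'] = [18, 18, 6]

{'a': [18, 6], 'b': [18, 18, 6]}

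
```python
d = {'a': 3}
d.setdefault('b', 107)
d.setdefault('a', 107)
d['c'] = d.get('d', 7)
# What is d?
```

After line 1: d = {'a': 3}
After line 2 (setdefault adds 'b'=107): d = {'a': 3, 'b': 107}
After line 3 (setdefault 'a' no-op, already exists): d = {'a': 3, 'b': 107}
After line 4 (get('d', 7) returns default since 'd' not in d): d = {'a': 3, 'b': 107, 'c': 7}

{'a': 3, 'b': 107, 'c': 7}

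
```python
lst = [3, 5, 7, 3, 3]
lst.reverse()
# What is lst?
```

[3, 3, 7, 5, 3]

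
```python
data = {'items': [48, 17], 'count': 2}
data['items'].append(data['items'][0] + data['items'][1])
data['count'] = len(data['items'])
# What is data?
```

After line 1: data = {'items': [48, 17], 'count': 2}
After line 2 (append 48 + 17 = 65): data = {'items': [48, 17, 65], 'count': 2}
After line 3 (count = len(items) = 3): data = {'items': [48, 17, 65], 'count': 3}

{'items': [48, 17, 65], 'count': 3}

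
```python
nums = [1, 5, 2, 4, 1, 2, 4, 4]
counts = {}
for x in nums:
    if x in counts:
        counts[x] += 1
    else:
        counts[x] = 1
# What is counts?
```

Initial: counts = {}, nums = [1, 5, 2, 4, 1, 2, 4, 4]
See 1: counts = {1: 1}
See 5: counts = {1: 1, 5: 1}
See 2: counts = {1: 1, 5: 1, 2: 1}
See 4: counts = {1: 1, 5: 1, 2: 1, 4: 1}
See 1: counts = {1: 2, 5: 1, 2: 1, 4: 1}
See 2: counts = {1: 2, 5: 1, 2: 2, 4: 1}
See 4: counts = {1: 2, 5: 1, 2: 2, 4: 2}
See 4: counts = {1: 2, 5: 1, 2: 2, 4: 3}

{1: 2, 5: 1, 2: 2, 4: 3}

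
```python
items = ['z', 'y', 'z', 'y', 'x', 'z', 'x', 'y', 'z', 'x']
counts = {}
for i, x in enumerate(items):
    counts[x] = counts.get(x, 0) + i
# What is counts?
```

Initial: counts = {}, items = ['z', 'y', 'z', 'y', 'x', 'z', 'x', 'y', 'z', 'x']
i=0, x='z': counts = {'z': 0}
i=1, x='y': counts = {'z': 0, 'y': 1}
i=2, x='z': counts = {'z': 2, 'y': 1}
i=3, x='y': counts = {'z': 2, 'y': 4}
i=4, x='x': counts = {'z': 2, 'y': 4, 'x': 4}
i=5, x='z': counts = {'z': 7, 'y': 4, 'x': 4}
i=6, x='x': counts = {'z': 7, 'y': 4, 'x': 10}
i=7, x='y': counts = {'z': 7, 'y': 11, 'x': 10}
i=8, x='z': counts = {'z': 15, 'y': 11, 'x': 10}
i=9, x='x': counts = {'z': 15, 'y': 11, 'x': 19}

{'z': 15, 'y': 11, 'x': 19}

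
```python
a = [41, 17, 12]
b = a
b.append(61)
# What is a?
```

After line 1: a = [41, 17, 12]
After line 2 (b = a is an alias, same object): a = [41, 17, 12], b = [41, 17, 12]
After line 3 (b.append mutates the shared list): a = [41, 17, 12, 61], b = [41, 17, 12, 61]

[41, 17, 12, 61]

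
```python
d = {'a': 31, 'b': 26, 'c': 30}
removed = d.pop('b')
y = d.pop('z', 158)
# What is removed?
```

After line 1: d = {'a': 31, 'b': 26, 'c': 30}
After line 2 (pop 'b' returns 26): d = {'a': 31, 'c': 30}, removed = 26
After line 3 (pop 'z' missing, returns default 158): d = {'a': 31, 'c': 30}, y = 158

26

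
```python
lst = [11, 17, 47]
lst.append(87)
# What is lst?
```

[11, 17, 47, 87]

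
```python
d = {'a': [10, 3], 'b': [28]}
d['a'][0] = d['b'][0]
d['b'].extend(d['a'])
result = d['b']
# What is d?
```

After line 1: d = {'a': [10, 3], 'b': [28]}
After line 2 (a[0] = b[0] = 28): d = {'a': [28, 3], 'b': [28]}
After line 3 (b.extend(a) appends [28, 3]): d = {'a': [28, 3], 'b': [28, 28, 3]}
After line 4: result = d['b'] = [28, 28, 3]

{'a': [28, 3], 'b': [28, 28, 3]}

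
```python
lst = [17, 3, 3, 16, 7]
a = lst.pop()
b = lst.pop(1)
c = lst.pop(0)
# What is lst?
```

After line 1: lst = [17, 3, 3, 16, 7]
After line 2 (pop() -> a = 7): lst = [17, 3, 3, 16]
After line 3 (pop(1) -> b = 3): lst = [17, 3, 16]
After line 4 (pop(0) -> c = 17): lst = [3, 16]

[3, 16]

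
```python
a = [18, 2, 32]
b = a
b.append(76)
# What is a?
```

After line 1: a = [18, 2, 32]
After line 2 (b = a is an alias, same object): a = [18, 2, 32], b = [18, 2, 32]
After line 3 (b.append mutates the shared list): a = [18, 2, 32, 76], b = [18, 2, 32, 76]

[18, 2, 32, 76]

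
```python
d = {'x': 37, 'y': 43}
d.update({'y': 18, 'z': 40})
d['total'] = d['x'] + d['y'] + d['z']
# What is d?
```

After line 1: d = {'x': 37, 'y': 43}
After line 2 (y overwritten, z added): d = {'x': 37, 'y': 18, 'z': 40}
After line 3 (total = 37 + 18 + 40 = 95): d = {'x': 37, 'y': 18, 'z': 40, 'total': 95}

{'x': 37, 'y': 18, 'z': 40, 'total': 95}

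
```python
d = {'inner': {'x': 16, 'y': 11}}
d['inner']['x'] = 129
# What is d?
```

After line 1: d = {'inner': {'x': 16, 'y': 11}}
After line 2 (inner x overwritten): d = {'inner': {'x': 129, 'y': 11}}

{'inner': {'x': 129, 'y': 11}}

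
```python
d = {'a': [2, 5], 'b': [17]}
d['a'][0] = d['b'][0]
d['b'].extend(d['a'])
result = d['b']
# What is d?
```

After line 1: d = {'a': [2, 5], 'b': [17]}
After line 2 (a[0] = b[0] = 17): d = {'a': [17, 5], 'b': [17]}
After line 3 (b.extend(a) appends [17, 5]): d = {'a': [17, 5], 'b': [17, 17, 5]}
After line 4: result = d['b'] = [17, 17, 5]

{'a': [17, 5], 'b': [17, 17, 5]}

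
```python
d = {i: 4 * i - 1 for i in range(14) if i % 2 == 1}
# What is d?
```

{1: 3, 3: 11, 5: 19, 7: 27, 9: 35, 11: 43, 13: 51}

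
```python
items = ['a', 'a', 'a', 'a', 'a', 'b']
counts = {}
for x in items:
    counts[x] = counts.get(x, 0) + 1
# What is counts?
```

Initial: counts = {}, items = ['a', 'a', 'a', 'a', 'a', 'b']
See 'a': counts = {'a': 1}
See 'a': counts = {'a': 2}
See 'a': counts = {'a': 3}
See 'a': counts = {'a': 4}
See 'a': counts = {'a': 5}
See 'b': counts = {'a': 5, 'b': 1}

{'a': 5, 'b': 1}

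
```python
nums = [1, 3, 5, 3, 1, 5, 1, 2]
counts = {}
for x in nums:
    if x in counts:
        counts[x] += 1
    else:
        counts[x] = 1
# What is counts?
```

Initial: counts = {}, nums = [1, 3, 5, 3, 1, 5, 1, 2]
See 1: counts = {1: 1}
See 3: counts = {1: 1, 3: 1}
See 5: counts = {1: 1, 3: 1, 5: 1}
See 3: counts = {1: 1, 3: 2, 5: 1}
See 1: counts = {1: 2, 3: 2, 5: 1}
See 5: counts = {1: 2, 3: 2, 5: 2}
See 1: counts = {1: 3, 3: 2, 5: 2}
See 2: counts = {1: 3, 3: 2, 5: 2, 2: 1}

{1: 3, 3: 2, 5: 2, 2: 1}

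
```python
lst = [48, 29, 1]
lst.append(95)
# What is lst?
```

[48, 29, 1, 95]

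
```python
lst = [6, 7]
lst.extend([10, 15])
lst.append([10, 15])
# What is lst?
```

After line 1: lst = [6, 7]
After line 2 (extend unpacks [10, 15]): lst = [6, 7, 10, 15]
After line 3 (append adds [10, 15] as single element): lst = [6, 7, 10, 15, [10, 15]]

[6, 7, 10, 15, [10, 15]]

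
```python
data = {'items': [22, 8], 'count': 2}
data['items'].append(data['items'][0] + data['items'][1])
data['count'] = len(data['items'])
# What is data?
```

After line 1: data = {'items': [22, 8], 'count': 2}
After line 2 (append 22 + 8 = 30): data = {'items': [22, 8, 30], 'count': 2}
After line 3 (count = len(items) = 3): data = {'items': [22, 8, 30], 'count': 3}

{'items': [22, 8, 30], 'count': 3}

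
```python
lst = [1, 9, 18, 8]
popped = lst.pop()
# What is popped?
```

8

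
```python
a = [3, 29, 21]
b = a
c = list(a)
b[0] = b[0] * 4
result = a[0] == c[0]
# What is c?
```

After line 1: a = [3, 29, 21]
After line 2 (b = a, alias): a = [3, 29, 21], b = [3, 29, 21]
After line 3 (c = list(a) is a copy, new object): c = [3, 29, 21]
After line 4 (b[0] = 3 * 4 = 12; mutates shared a/b): a = b = [12, 29, 21], c = [3, 29, 21]
After line 5 (a[0] = 12, c[0] = 3; result = False)

[3, 29, 21]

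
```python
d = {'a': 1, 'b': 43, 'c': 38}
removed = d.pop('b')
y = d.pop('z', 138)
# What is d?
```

After line 1: d = {'a': 1, 'b': 43, 'c': 38}
After line 2 (pop 'b' returns 43): d = {'a': 1, 'c': 38}, removed = 43
After line 3 (pop 'z' missing, returns default 138): d = {'a': 1, 'c': 38}, y = 138

{'a': 1, 'c': 38}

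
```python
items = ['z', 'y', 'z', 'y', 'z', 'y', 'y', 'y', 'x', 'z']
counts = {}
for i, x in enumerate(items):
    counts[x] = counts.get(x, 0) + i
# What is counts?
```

Initial: counts = {}, items = ['z', 'y', 'z', 'y', 'z', 'y', 'y', 'y', 'x', 'z']
i=0, x='z': counts = {'z': 0}
i=1, x='y': counts = {'z': 0, 'y': 1}
i=2, x='z': counts = {'z': 2, 'y': 1}
i=3, x='y': counts = {'z': 2, 'y': 4}
i=4, x='z': counts = {'z': 6, 'y': 4}
i=5, x='y': counts = {'z': 6, 'y': 9}
i=6, x='y': counts = {'z': 6, 'y': 15}
i=7, x='y': counts = {'z': 6, 'y': 22}
i=8, x='x': counts = {'z': 6, 'y': 22, 'x': 8}
i=9, x='z': counts = {'z': 15, 'y': 22, 'x': 8}

{'z': 15, 'y': 22, 'x': 8}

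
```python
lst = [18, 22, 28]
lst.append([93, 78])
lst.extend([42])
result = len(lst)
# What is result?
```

After line 1: lst = [18, 22, 28]
After line 2 (append adds [93, 78] as single element): lst = [18, 22, 28, [93, 78]]
After line 3 (extend unpacks [42], adds 42): lst = [18, 22, 28, [93, 78], 42]
After line 4: result = len(lst) = 5

5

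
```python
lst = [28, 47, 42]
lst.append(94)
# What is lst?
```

[28, 47, 42, 94]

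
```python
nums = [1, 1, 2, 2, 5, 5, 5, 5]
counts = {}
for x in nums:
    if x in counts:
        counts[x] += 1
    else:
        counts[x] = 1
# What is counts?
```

Initial: counts = {}, nums = [1, 1, 2, 2, 5, 5, 5, 5]
See 1: counts = {1: 1}
See 1: counts = {1: 2}
See 2: counts = {1: 2, 2: 1}
See 2: counts = {1: 2, 2: 2}
See 5: counts = {1: 2, 2: 2, 5: 1}
See 5: counts = {1: 2, 2: 2, 5: 2}
See 5: counts = {1: 2, 2: 2, 5: 3}
See 5: counts = {1: 2, 2: 2, 5: 4}

{1: 2, 2: 2, 5: 4}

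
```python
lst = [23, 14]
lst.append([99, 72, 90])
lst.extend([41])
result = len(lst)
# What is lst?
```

After line 1: lst = [23, 14]
After line 2 (append adds [99, 72, 90] as single element): lst = [23, 14, [99, 72, 90]]
After line 3 (extend unpacks [41], adds 41): lst = [23, 14, [99, 72, 90], 41]
After line 4: result = len(lst) = 4

[23, 14, [99, 72, 90], 41]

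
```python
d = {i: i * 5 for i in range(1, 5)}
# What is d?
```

{1: 5, 2: 10, 3: 15, 4: 20}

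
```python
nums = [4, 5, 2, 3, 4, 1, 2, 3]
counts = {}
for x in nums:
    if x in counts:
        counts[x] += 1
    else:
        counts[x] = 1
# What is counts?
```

Initial: counts = {}, nums = [4, 5, 2, 3, 4, 1, 2, 3]
See 4: counts = {4: 1}
See 5: counts = {4: 1, 5: 1}
See 2: counts = {4: 1, 5: 1, 2: 1}
See 3: counts = {4: 1, 5: 1, 2: 1, 3: 1}
See 4: counts = {4: 2, 5: 1, 2: 1, 3: 1}
See 1: counts = {4: 2, 5: 1, 2: 1, 3: 1, 1: 1}
See 2: counts = {4: 2, 5: 1, 2: 2, 3: 1, 1: 1}
See 3: counts = {4: 2, 5: 1, 2: 2, 3: 2, 1: 1}

{4: 2, 5: 1, 2: 2, 3: 2, 1: 1}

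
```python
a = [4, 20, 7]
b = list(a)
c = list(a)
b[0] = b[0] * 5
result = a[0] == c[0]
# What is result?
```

After line 1: a = [4, 20, 7]
After line 2 (b = list(a), copy): a = [4, 20, 7], b = [4, 20, 7]
After line 3 (c = list(a) is a copy, new object): c = [4, 20, 7]
After line 4 (b[0] = 4 * 5 = 20; only b mutates (copy)): a = [4, 20, 7], b = [20, 20, 7], c = [4, 20, 7]
After line 5 (a[0] = 4, c[0] = 4; result = True)

True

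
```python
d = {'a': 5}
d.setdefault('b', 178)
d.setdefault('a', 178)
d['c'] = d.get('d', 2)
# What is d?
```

After line 1: d = {'a': 5}
After line 2 (setdefault adds 'b'=178): d = {'a': 5, 'b': 178}
After line 3 (setdefault 'a' no-op, already exists): d = {'a': 5, 'b': 178}
After line 4 (get('d', 2) returns default since 'd' not in d): d = {'a': 5, 'b': 178, 'c': 2}

{'a': 5, 'b': 178, 'c': 2}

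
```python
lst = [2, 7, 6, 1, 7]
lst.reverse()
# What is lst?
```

[7, 1, 6, 7, 2]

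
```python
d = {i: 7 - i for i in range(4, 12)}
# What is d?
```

{4: 3, 5: 2, 6: 1, 7: 0, 8: -1, 9: -2, 10: -3, 11: -4}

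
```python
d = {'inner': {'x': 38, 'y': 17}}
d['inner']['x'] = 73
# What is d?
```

After line 1: d = {'inner': {'x': 38, 'y': 17}}
After line 2 (inner x overwritten): d = {'inner': {'x': 73, 'y': 17}}

{'inner': {'x': 73, 'y': 17}}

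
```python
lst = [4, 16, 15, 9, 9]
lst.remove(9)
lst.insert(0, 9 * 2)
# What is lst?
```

After line 1: lst = [4, 16, 15, 9, 9]
After line 2 (remove first 9): lst = [4, 16, 15, 9]
After line 3 (insert 18 at index 0): lst = [18, 4, 16, 15, 9]

[18, 4, 16, 15, 9]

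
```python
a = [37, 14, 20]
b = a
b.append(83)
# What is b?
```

After line 1: a = [37, 14, 20]
After line 2 (b = a is an alias, same object): a = [37, 14, 20], b = [37, 14, 20]
After line 3 (b.append mutates the shared list): a = [37, 14, 20, 83], b = [37, 14, 20, 83]

[37, 14, 20, 83]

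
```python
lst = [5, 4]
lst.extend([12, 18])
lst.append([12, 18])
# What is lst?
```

After line 1: lst = [5, 4]
After line 2 (extend unpacks [12, 18]): lst = [5, 4, 12, 18]
After line 3 (append adds [12, 18] as single element): lst = [5, 4, 12, 18, [12, 18]]

[5, 4, 12, 18, [12, 18]]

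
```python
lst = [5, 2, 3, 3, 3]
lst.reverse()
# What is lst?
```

[3, 3, 3, 2, 5]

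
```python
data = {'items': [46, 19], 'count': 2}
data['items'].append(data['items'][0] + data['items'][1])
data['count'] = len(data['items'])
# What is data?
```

After line 1: data = {'items': [46, 19], 'count': 2}
After line 2 (append 46 + 19 = 65): data = {'items': [46, 19, 65], 'count': 2}
After line 3 (count = len(items) = 3): data = {'items': [46, 19, 65], 'count': 3}

{'items': [46, 19, 65], 'count': 3}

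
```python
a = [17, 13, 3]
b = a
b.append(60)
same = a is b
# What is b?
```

After line 1: a = [17, 13, 3]
After line 2 (b = a is an alias, same object): a = [17, 13, 3], b = [17, 13, 3]
After line 3 (b.append mutates the shared list): a = [17, 13, 3, 60], b = [17, 13, 3, 60]
After line 4 (same = a is b; same object -> True): same = True

[17, 13, 3, 60]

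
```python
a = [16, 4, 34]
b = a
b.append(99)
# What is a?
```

After line 1: a = [16, 4, 34]
After line 2 (b = a is an alias, same object): a = [16, 4, 34], b = [16, 4, 34]
After line 3 (b.append mutates the shared list): a = [16, 4, 34, 99], b = [16, 4, 34, 99]

[16, 4, 34, 99]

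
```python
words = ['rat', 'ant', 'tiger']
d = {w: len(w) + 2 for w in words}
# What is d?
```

{'rat': 5, 'ant': 5, 'tiger': 7}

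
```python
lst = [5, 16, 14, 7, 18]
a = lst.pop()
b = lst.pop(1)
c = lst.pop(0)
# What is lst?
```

After line 1: lst = [5, 16, 14, 7, 18]
After line 2 (pop() -> a = 18): lst = [5, 16, 14, 7]
After line 3 (pop(1) -> b = 16): lst = [5, 14, 7]
After line 4 (pop(0) -> c = 5): lst = [14, 7]

[14, 7]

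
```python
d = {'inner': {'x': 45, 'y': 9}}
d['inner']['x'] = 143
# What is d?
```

After line 1: d = {'inner': {'x': 45, 'y': 9}}
After line 2 (inner x overwritten): d = {'inner': {'x': 143, 'y': 9}}

{'inner': {'x': 143, 'y': 9}}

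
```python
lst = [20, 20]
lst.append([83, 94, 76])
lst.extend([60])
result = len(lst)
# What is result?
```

After line 1: lst = [20, 20]
After line 2 (append adds [83, 94, 76] as single element): lst = [20, 20, [83, 94, 76]]
After line 3 (extend unpacks [60], adds 60): lst = [20, 20, [83, 94, 76], 60]
After line 4: result = len(lst) = 4

4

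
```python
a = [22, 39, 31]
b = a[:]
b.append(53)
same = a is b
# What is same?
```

After line 1: a = [22, 39, 31]
After line 2 (b = a[:] is a shallow copy, new object): a = [22, 39, 31], b = [22, 39, 31]
After line 3 (append only mutates b): a = [22, 39, 31], b = [22, 39, 31, 53]
After line 4 (same = a is b; different objects -> False): same = False

False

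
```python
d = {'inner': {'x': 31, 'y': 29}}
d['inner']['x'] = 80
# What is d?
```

After line 1: d = {'inner': {'x': 31, 'y': 29}}
After line 2 (inner x overwritten): d = {'inner': {'x': 80, 'y': 29}}

{'inner': {'x': 80, 'y': 29}}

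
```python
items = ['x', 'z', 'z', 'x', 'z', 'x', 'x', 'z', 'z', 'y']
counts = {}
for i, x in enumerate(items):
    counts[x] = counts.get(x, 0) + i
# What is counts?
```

Initial: counts = {}, items = ['x', 'z', 'z', 'x', 'z', 'x', 'x', 'z', 'z', 'y']
i=0, x='x': counts = {'x': 0}
i=1, x='z': counts = {'x': 0, 'z': 1}
i=2, x='z': counts = {'x': 0, 'z': 3}
i=3, x='x': counts = {'x': 3, 'z': 3}
i=4, x='z': counts = {'x': 3, 'z': 7}
i=5, x='x': counts = {'x': 8, 'z': 7}
i=6, x='x': counts = {'x': 14, 'z': 7}
i=7, x='z': counts = {'x': 14, 'z': 14}
i=8, x='z': counts = {'x': 14, 'z': 22}
i=9, x='y': counts = {'x': 14, 'z': 22, 'y': 9}

{'x': 14, 'z': 22, 'y': 9}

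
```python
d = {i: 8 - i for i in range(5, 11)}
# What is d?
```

{5: 3, 6: 2, 7: 1, 8: 0, 9: -1, 10: -2}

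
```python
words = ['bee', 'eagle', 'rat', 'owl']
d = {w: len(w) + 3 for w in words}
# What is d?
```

{'bee': 6, 'eagle': 8, 'rat': 6, 'owl': 6}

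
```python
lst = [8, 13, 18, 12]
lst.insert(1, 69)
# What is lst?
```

[8, 69, 13, 18, 12]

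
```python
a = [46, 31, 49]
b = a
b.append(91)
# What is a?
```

After line 1: a = [46, 31, 49]
After line 2 (b = a is an alias, same object): a = [46, 31, 49], b = [46, 31, 49]
After line 3 (b.append mutates the shared list): a = [46, 31, 49, 91], b = [46, 31, 49, 91]

[46, 31, 49, 91]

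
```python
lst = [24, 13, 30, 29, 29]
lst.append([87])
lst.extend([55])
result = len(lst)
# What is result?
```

After line 1: lst = [24, 13, 30, 29, 29]
After line 2 (append adds [87] as single element): lst = [24, 13, 30, 29, 29, [87]]
After line 3 (extend unpacks [55], adds 55): lst = [24, 13, 30, 29, 29, [87], 55]
After line 4: result = len(lst) = 7

7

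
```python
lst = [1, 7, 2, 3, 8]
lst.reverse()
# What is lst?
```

[8, 3, 2, 7, 1]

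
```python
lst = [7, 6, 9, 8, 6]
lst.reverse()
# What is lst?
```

[6, 8, 9, 6, 7]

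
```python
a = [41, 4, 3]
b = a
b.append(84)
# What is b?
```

After line 1: a = [41, 4, 3]
After line 2 (b = a is an alias, same object): a = [41, 4, 3], b = [41, 4, 3]
After line 3 (b.append mutates the shared list): a = [41, 4, 3, 84], b = [41, 4, 3, 84]

[41, 4, 3, 84]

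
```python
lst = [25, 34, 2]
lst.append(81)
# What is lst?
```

[25, 34, 2, 81]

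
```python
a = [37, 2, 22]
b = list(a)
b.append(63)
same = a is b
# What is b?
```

After line 1: a = [37, 2, 22]
After line 2 (b = list(a) is a shallow copy, new object): a = [37, 2, 22], b = [37, 2, 22]
After line 3 (append only mutates b): a = [37, 2, 22], b = [37, 2, 22, 63]
After line 4 (same = a is b; different objects -> False): same = False

[37, 2, 22, 63]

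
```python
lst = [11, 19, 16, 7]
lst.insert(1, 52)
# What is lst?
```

[11, 52, 19, 16, 7]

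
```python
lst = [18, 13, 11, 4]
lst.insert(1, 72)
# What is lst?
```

[18, 72, 13, 11, 4]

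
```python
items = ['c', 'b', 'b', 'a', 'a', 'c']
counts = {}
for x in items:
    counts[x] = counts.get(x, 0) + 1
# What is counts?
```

Initial: counts = {}, items = ['c', 'b', 'b', 'a', 'a', 'c']
See 'c': counts = {'c': 1}
See 'b': counts = {'c': 1, 'b': 1}
See 'b': counts = {'c': 1, 'b': 2}
See 'a': counts = {'c': 1, 'b': 2, 'a': 1}
See 'a': counts = {'c': 1, 'b': 2, 'a': 2}
See 'c': counts = {'c': 2, 'b': 2, 'a': 2}

{'c': 2, 'b': 2, 'a': 2}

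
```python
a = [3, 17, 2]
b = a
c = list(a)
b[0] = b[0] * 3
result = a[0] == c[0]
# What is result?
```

After line 1: a = [3, 17, 2]
After line 2 (b = a, alias): a = [3, 17, 2], b = [3, 17, 2]
After line 3 (c = list(a) is a copy, new object): c = [3, 17, 2]
After line 4 (b[0] = 3 * 3 = 9; mutates shared a/b): a = b = [9, 17, 2], c = [3, 17, 2]
After line 5 (a[0] = 9, c[0] = 3; result = False)

False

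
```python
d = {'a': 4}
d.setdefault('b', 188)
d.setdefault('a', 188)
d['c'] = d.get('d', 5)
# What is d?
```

After line 1: d = {'a': 4}
After line 2 (setdefault adds 'b'=188): d = {'a': 4, 'b': 188}
After line 3 (setdefault 'a' no-op, already exists): d = {'a': 4, 'b': 188}
After line 4 (get('d', 5) returns default since 'd' not in d): d = {'a': 4, 'b': 188, 'c': 5}

{'a': 4, 'b': 188, 'c': 5}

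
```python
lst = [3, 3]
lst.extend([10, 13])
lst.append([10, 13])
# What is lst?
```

After line 1: lst = [3, 3]
After line 2 (extend unpacks [10, 13]): lst = [3, 3, 10, 13]
After line 3 (append adds [10, 13] as single element): lst = [3, 3, 10, 13, [10, 13]]

[3, 3, 10, 13, [10, 13]]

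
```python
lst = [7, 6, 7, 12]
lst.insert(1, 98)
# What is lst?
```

[7, 98, 6, 7, 12]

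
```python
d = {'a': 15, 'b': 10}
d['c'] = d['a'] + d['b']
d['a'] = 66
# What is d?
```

After line 1: d = {'a': 15, 'b': 10}
After line 2 (d['c'] = 15 + 10): d = {'a': 15, 'b': 10, 'c': 25}
After line 3: d = {'a': 66, 'b': 10, 'c': 25}

{'a': 66, 'b': 10, 'c': 25}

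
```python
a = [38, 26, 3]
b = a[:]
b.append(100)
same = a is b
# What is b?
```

After line 1: a = [38, 26, 3]
After line 2 (b = a[:] is a shallow copy, new object): a = [38, 26, 3], b = [38, 26, 3]
After line 3 (append only mutates b): a = [38, 26, 3], b = [38, 26, 3, 100]
After line 4 (same = a is b; different objects -> False): same = False

[38, 26, 3, 100]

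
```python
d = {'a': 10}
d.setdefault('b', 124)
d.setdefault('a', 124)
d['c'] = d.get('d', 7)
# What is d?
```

After line 1: d = {'a': 10}
After line 2 (setdefault adds 'b'=124): d = {'a': 10, 'b': 124}
After line 3 (setdefault 'a' no-op, already exists): d = {'a': 10, 'b': 124}
After line 4 (get('d', 7) returns default since 'd' not in d): d = {'a': 10, 'b': 124, 'c': 7}

{'a': 10, 'b': 124, 'c': 7}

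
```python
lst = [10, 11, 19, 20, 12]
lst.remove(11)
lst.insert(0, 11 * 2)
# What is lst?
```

After line 1: lst = [10, 11, 19, 20, 12]
After line 2 (remove first 11): lst = [10, 19, 20, 12]
After line 3 (insert 22 at index 0): lst = [22, 10, 19, 20, 12]

[22, 10, 19, 20, 12]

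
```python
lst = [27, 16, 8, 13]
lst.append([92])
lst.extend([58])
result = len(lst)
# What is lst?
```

After line 1: lst = [27, 16, 8, 13]
After line 2 (append adds [92] as single element): lst = [27, 16, 8, 13, [92]]
After line 3 (extend unpacks [58], adds 58): lst = [27, 16, 8, 13, [92], 58]
After line 4: result = len(lst) = 6

[27, 16, 8, 13, [92], 58]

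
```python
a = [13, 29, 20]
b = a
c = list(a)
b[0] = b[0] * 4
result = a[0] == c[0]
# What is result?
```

After line 1: a = [13, 29, 20]
After line 2 (b = a, alias): a = [13, 29, 20], b = [13, 29, 20]
After line 3 (c = list(a) is a copy, new object): c = [13, 29, 20]
After line 4 (b[0] = 13 * 4 = 52; mutates shared a/b): a = b = [52, 29, 20], c = [13, 29, 20]
After line 5 (a[0] = 52, c[0] = 13; result = False)

False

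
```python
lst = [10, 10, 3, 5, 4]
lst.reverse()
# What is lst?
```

[4, 5, 3, 10, 10]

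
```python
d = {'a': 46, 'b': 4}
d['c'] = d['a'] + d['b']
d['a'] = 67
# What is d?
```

After line 1: d = {'a': 46, 'b': 4}
After line 2 (d['c'] = 46 + 4): d = {'a': 46, 'b': 4, 'c': 50}
After line 3: d = {'a': 67, 'b': 4, 'c': 50}

{'a': 67, 'b': 4, 'c': 50}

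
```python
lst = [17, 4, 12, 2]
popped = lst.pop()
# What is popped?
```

2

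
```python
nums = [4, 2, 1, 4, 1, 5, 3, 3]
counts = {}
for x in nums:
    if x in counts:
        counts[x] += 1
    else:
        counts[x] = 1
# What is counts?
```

Initial: counts = {}, nums = [4, 2, 1, 4, 1, 5, 3, 3]
See 4: counts = {4: 1}
See 2: counts = {4: 1, 2: 1}
See 1: counts = {4: 1, 2: 1, 1: 1}
See 4: counts = {4: 2, 2: 1, 1: 1}
See 1: counts = {4: 2, 2: 1, 1: 2}
See 5: counts = {4: 2, 2: 1, 1: 2, 5: 1}
See 3: counts = {4: 2, 2: 1, 1: 2, 5: 1, 3: 1}
See 3: counts = {4: 2, 2: 1, 1: 2, 5: 1, 3: 2}

{4: 2, 2: 1, 1: 2, 5: 1, 3: 2}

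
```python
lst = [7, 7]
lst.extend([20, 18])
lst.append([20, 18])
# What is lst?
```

After line 1: lst = [7, 7]
After line 2 (extend unpacks [20, 18]): lst = [7, 7, 20, 18]
After line 3 (append adds [20, 18] as single element): lst = [7, 7, 20, 18, [20, 18]]

[7, 7, 20, 18, [20, 18]]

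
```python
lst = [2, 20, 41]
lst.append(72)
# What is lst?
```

[2, 20, 41, 72]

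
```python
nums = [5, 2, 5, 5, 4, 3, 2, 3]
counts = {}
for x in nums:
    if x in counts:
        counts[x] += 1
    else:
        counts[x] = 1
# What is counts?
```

Initial: counts = {}, nums = [5, 2, 5, 5, 4, 3, 2, 3]
See 5: counts = {5: 1}
See 2: counts = {5: 1, 2: 1}
See 5: counts = {5: 2, 2: 1}
See 5: counts = {5: 3, 2: 1}
See 4: counts = {5: 3, 2: 1, 4: 1}
See 3: counts = {5: 3, 2: 1, 4: 1, 3: 1}
See 2: counts = {5: 3, 2: 2, 4: 1, 3: 1}
See 3: counts = {5: 3, 2: 2, 4: 1, 3: 2}

{5: 3, 2: 2, 4: 1, 3: 2}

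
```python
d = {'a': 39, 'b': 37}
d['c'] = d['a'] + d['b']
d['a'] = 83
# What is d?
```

After line 1: d = {'a': 39, 'b': 37}
After line 2 (d['c'] = 39 + 37): d = {'a': 39, 'b': 37, 'c': 76}
After line 3: d = {'a': 83, 'b': 37, 'c': 76}

{'a': 83, 'b': 37, 'c': 76}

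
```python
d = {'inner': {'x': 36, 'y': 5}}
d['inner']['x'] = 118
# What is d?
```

After line 1: d = {'inner': {'x': 36, 'y': 5}}
After line 2 (inner x overwritten): d = {'inner': {'x': 118, 'y': 5}}

{'inner': {'x': 118, 'y': 5}}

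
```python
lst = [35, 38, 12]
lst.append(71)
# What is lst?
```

[35, 38, 12, 71]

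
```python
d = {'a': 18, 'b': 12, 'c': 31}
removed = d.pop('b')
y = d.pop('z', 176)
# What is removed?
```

After line 1: d = {'a': 18, 'b': 12, 'c': 31}
After line 2 (pop 'b' returns 12): d = {'a': 18, 'c': 31}, removed = 12
After line 3 (pop 'z' missing, returns default 176): d = {'a': 18, 'c': 31}, y = 176

12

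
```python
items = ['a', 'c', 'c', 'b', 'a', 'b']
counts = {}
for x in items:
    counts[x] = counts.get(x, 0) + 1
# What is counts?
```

Initial: counts = {}, items = ['a', 'c', 'c', 'b', 'a', 'b']
See 'a': counts = {'a': 1}
See 'c': counts = {'a': 1, 'c': 1}
See 'c': counts = {'a': 1, 'c': 2}
See 'b': counts = {'a': 1, 'c': 2, 'b': 1}
See 'a': counts = {'a': 2, 'c': 2, 'b': 1}
See 'b': counts = {'a': 2, 'c': 2, 'b': 2}

{'a': 2, 'c': 2, 'b': 2}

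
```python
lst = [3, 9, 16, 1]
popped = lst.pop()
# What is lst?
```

[3, 9, 16]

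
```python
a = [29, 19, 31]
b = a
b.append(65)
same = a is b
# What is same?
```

After line 1: a = [29, 19, 31]
After line 2 (b = a is an alias, same object): a = [29, 19, 31], b = [29, 19, 31]
After line 3 (b.append mutates the shared list): a = [29, 19, 31, 65], b = [29, 19, 31, 65]
After line 4 (same = a is b; same object -> True): same = True

True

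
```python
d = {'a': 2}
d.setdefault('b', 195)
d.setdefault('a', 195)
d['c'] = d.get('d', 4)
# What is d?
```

After line 1: d = {'a': 2}
After line 2 (setdefault adds 'b'=195): d = {'a': 2, 'b': 195}
After line 3 (setdefault 'a' no-op, already exists): d = {'a': 2, 'b': 195}
After line 4 (get('d', 4) returns default since 'd' not in d): d = {'a': 2, 'b': 195, 'c': 4}

{'a': 2, 'b': 195, 'c': 4}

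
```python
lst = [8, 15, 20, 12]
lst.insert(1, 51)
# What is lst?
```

[8, 51, 15, 20, 12]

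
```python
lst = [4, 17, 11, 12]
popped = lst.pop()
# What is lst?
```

[4, 17, 11]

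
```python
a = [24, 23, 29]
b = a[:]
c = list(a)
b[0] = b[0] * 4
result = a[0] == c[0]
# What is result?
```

After line 1: a = [24, 23, 29]
After line 2 (b = a[:], copy): a = [24, 23, 29], b = [24, 23, 29]
After line 3 (c = list(a) is a copy, new object): c = [24, 23, 29]
After line 4 (b[0] = 24 * 4 = 96; only b mutates (copy)): a = [24, 23, 29], b = [96, 23, 29], c = [24, 23, 29]
After line 5 (a[0] = 24, c[0] = 24; result = True)

True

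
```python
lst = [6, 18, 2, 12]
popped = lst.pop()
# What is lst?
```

[6, 18, 2]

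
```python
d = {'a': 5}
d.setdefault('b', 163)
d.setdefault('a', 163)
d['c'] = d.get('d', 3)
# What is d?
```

After line 1: d = {'a': 5}
After line 2 (setdefault adds 'b'=163): d = {'a': 5, 'b': 163}
After line 3 (setdefault 'a' no-op, already exists): d = {'a': 5, 'b': 163}
After line 4 (get('d', 3) returns default since 'd' not in d): d = {'a': 5, 'b': 163, 'c': 3}

{'a': 5, 'b': 163, 'c': 3}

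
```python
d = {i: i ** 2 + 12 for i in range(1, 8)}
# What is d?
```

{1: 13, 2: 16, 3: 21, 4: 28, 5: 37, 6: 48, 7: 61}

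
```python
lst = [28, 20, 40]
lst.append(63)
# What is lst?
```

[28, 20, 40, 63]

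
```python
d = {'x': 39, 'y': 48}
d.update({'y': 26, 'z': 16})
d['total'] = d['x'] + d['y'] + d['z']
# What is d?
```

After line 1: d = {'x': 39, 'y': 48}
After line 2 (y overwritten, z added): d = {'x': 39, 'y': 26, 'z': 16}
After line 3 (total = 39 + 26 + 16 = 81): d = {'x': 39, 'y': 26, 'z': 16, 'total': 81}

{'x': 39, 'y': 26, 'z': 16, 'total': 81}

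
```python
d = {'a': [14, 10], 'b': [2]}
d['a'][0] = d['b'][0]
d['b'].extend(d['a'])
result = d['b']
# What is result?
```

After line 1: d = {'a': [14, 10], 'b': [2]}
After line 2 (a[0] = b[0] = 2): d = {'a': [2, 10], 'b': [2]}
After line 3 (b.extend(a) appends [2, 10]): d = {'a': [2, 10], 'b': [2, 2, 10]}
After line 4: result = d['b'] = [2, 2, 10]

[2, 2, 10]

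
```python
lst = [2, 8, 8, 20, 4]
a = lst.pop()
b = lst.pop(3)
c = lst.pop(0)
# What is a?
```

After line 1: lst = [2, 8, 8, 20, 4]
After line 2 (pop() -> a = 4): lst = [2, 8, 8, 20]
After line 3 (pop(3) -> b = 20): lst = [2, 8, 8]
After line 4 (pop(0) -> c = 2): lst = [8, 8]

4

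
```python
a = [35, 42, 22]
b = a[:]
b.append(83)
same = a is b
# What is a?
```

After line 1: a = [35, 42, 22]
After line 2 (b = a[:] is a shallow copy, new object): a = [35, 42, 22], b = [35, 42, 22]
After line 3 (append only mutates b): a = [35, 42, 22], b = [35, 42, 22, 83]
After line 4 (same = a is b; different objects -> False): same = False

[35, 42, 22]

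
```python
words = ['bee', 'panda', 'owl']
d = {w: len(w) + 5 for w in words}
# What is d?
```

{'bee': 8, 'panda': 10, 'owl': 8}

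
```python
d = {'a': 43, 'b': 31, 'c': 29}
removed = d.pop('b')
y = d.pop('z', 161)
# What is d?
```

After line 1: d = {'a': 43, 'b': 31, 'c': 29}
After line 2 (pop 'b' returns 31): d = {'a': 43, 'c': 29}, removed = 31
After line 3 (pop 'z' missing, returns default 161): d = {'a': 43, 'c': 29}, y = 161

{'a': 43, 'c': 29}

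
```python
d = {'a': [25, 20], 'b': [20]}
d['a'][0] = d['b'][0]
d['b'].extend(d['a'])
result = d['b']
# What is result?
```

After line 1: d = {'a': [25, 20], 'b': [20]}
After line 2 (a[0] = b[0] = 20): d = {'a': [20, 20], 'b': [20]}
After line 3 (b.extend(a) appends [20, 20]): d = {'a': [20, 20], 'b': [20, 20, 20]}
After line 4: result = d['b'] = [20, 20, 20]

[20, 20, 20]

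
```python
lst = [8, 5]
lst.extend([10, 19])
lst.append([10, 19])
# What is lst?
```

After line 1: lst = [8, 5]
After line 2 (extend unpacks [10, 19]): lst = [8, 5, 10, 19]
After line 3 (append adds [10, 19] as single element): lst = [8, 5, 10, 19, [10, 19]]

[8, 5, 10, 19, [10, 19]]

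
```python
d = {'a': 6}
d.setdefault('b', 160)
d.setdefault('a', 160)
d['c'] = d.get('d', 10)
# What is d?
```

After line 1: d = {'a': 6}
After line 2 (setdefault adds 'b'=160): d = {'a': 6, 'b': 160}
After line 3 (setdefault 'a' no-op, already exists): d = {'a': 6, 'b': 160}
After line 4 (get('d', 10) returns default since 'd' not in d): d = {'a': 6, 'b': 160, 'c': 10}

{'a': 6, 'b': 160, 'c': 10}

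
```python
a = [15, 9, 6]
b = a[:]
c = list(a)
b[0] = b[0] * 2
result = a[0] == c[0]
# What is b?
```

After line 1: a = [15, 9, 6]
After line 2 (b = a[:], copy): a = [15, 9, 6], b = [15, 9, 6]
After line 3 (c = list(a) is a copy, new object): c = [15, 9, 6]
After line 4 (b[0] = 15 * 2 = 30; only b mutates (copy)): a = [15, 9, 6], b = [30, 9, 6], c = [15, 9, 6]
After line 5 (a[0] = 15, c[0] = 15; result = True)

[30, 9, 6]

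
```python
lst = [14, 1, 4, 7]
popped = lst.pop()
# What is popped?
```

7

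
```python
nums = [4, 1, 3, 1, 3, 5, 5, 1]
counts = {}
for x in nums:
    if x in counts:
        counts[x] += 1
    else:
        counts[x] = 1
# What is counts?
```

Initial: counts = {}, nums = [4, 1, 3, 1, 3, 5, 5, 1]
See 4: counts = {4: 1}
See 1: counts = {4: 1, 1: 1}
See 3: counts = {4: 1, 1: 1, 3: 1}
See 1: counts = {4: 1, 1: 2, 3: 1}
See 3: counts = {4: 1, 1: 2, 3: 2}
See 5: counts = {4: 1, 1: 2, 3: 2, 5: 1}
See 5: counts = {4: 1, 1: 2, 3: 2, 5: 2}
See 1: counts = {4: 1, 1: 3, 3: 2, 5: 2}

{4: 1, 1: 3, 3: 2, 5: 2}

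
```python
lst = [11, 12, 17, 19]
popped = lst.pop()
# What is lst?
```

[11, 12, 17]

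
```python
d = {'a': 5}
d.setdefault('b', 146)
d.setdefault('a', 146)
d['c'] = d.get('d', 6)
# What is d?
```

After line 1: d = {'a': 5}
After line 2 (setdefault adds 'b'=146): d = {'a': 5, 'b': 146}
After line 3 (setdefault 'a' no-op, already exists): d = {'a': 5, 'b': 146}
After line 4 (get('d', 6) returns default since 'd' not in d): d = {'a': 5, 'b': 146, 'c': 6}

{'a': 5, 'b': 146, 'c': 6}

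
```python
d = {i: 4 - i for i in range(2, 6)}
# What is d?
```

{2: 2, 3: 1, 4: 0, 5: -1}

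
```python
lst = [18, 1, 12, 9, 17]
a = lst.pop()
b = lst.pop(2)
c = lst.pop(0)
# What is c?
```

After line 1: lst = [18, 1, 12, 9, 17]
After line 2 (pop() -> a = 17): lst = [18, 1, 12, 9]
After line 3 (pop(2) -> b = 12): lst = [18, 1, 9]
After line 4 (pop(0) -> c = 18): lst = [1, 9]

18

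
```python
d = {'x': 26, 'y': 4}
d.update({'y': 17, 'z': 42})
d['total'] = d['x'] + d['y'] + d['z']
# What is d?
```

After line 1: d = {'x': 26, 'y': 4}
After line 2 (y overwritten, z added): d = {'x': 26, 'y': 17, 'z': 42}
After line 3 (total = 26 + 17 + 42 = 85): d = {'x': 26, 'y': 17, 'z': 42, 'total': 85}

{'x': 26, 'y': 17, 'z': 42, 'total': 85}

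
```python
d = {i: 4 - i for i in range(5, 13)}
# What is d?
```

{5: -1, 6: -2, 7: -3, 8: -4, 9: -5, 10: -6, 11: -7, 12: -8}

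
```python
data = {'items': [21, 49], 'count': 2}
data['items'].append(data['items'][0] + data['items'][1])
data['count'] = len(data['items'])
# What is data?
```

After line 1: data = {'items': [21, 49], 'count': 2}
After line 2 (append 21 + 49 = 70): data = {'items': [21, 49, 70], 'count': 2}
After line 3 (count = len(items) = 3): data = {'items': [21, 49, 70], 'count': 3}

{'items': [21, 49, 70], 'count': 3}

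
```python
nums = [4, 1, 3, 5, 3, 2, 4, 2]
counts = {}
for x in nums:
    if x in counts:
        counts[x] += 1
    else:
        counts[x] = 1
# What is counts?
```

Initial: counts = {}, nums = [4, 1, 3, 5, 3, 2, 4, 2]
See 4: counts = {4: 1}
See 1: counts = {4: 1, 1: 1}
See 3: counts = {4: 1, 1: 1, 3: 1}
See 5: counts = {4: 1, 1: 1, 3: 1, 5: 1}
See 3: counts = {4: 1, 1: 1, 3: 2, 5: 1}
See 2: counts = {4: 1, 1: 1, 3: 2, 5: 1, 2: 1}
See 4: counts = {4: 2, 1: 1, 3: 2, 5: 1, 2: 1}
See 2: counts = {4: 2, 1: 1, 3: 2, 5: 1, 2: 2}

{4: 2, 1: 1, 3: 2, 5: 1, 2: 2}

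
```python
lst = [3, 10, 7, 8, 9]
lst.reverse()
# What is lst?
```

[9, 8, 7, 10, 3]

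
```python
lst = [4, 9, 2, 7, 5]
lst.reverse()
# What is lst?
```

[5, 7, 2, 9, 4]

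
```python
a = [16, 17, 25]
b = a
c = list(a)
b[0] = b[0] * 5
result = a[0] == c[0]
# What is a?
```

After line 1: a = [16, 17, 25]
After line 2 (b = a, alias): a = [16, 17, 25], b = [16, 17, 25]
After line 3 (c = list(a) is a copy, new object): c = [16, 17, 25]
After line 4 (b[0] = 16 * 5 = 80; mutates shared a/b): a = b = [80, 17, 25], c = [16, 17, 25]
After line 5 (a[0] = 80, c[0] = 16; result = False)

[80, 17, 25]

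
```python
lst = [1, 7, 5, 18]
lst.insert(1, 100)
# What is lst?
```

[1, 100, 7, 5, 18]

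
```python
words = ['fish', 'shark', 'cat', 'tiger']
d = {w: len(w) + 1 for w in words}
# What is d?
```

{'fish': 5, 'shark': 6, 'cat': 4, 'tiger': 6}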